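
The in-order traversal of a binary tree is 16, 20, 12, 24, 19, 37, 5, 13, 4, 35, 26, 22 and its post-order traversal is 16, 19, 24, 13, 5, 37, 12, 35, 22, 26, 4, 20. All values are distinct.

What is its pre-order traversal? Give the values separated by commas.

20, 16, 4, 12, 37, 24, 19, 5, 13, 26, 35, 22

The last element of post-order is the root; it splits in-order into left and right subtrees.
Root 20: left subtree has 1 node {16}, right has 10 {12, 24, 19, 37, 5, 13, 4, 35, 26, 22}.
  Root 4: left subtree has 6 nodes {12, 24, 19, 37, 5, 13}, right has 3 {35, 26, 22}.
    Root 12: left subtree has 0 nodes { }, right has 5 {24, 19, 37, 5, 13}.
      Root 37: left subtree has 2 nodes {24, 19}, right has 2 {5, 13}.
        Root 24: left subtree has 0 nodes { }, right has 1 {19}.
        Root 5: left subtree has 0 nodes { }, right has 1 {13}.
    Root 26: left subtree has 1 node {35}, right has 1 {22}.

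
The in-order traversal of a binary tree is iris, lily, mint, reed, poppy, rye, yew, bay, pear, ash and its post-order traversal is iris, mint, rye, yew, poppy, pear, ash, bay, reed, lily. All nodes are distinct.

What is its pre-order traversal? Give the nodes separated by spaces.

The last element of post-order is the root; it splits in-order into left and right subtrees.
Root lily: left subtree has 1 node {iris}, right has 8 {mint, reed, poppy, rye, yew, bay, pear, ash}.
  Root reed: left subtree has 1 node {mint}, right has 6 {poppy, rye, yew, bay, pear, ash}.
    Root bay: left subtree has 3 nodes {poppy, rye, yew}, right has 2 {pear, ash}.
      Root poppy: left subtree has 0 nodes { }, right has 2 {rye, yew}.
        Root yew: left subtree has 1 node {rye}, right has 0 { }.
      Root ash: left subtree has 1 node {pear}, right has 0 { }.

lily iris reed mint bay poppy yew rye ash pear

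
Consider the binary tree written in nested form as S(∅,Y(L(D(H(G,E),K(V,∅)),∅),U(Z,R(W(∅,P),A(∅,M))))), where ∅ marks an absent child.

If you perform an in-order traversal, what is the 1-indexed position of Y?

9

In-order visits the left subtree, then the node, then the right subtree.
At S: no left child.
Visit S.
At S: go right to Y.
  At Y: go left to L.
    At L: go left to D.
      At D: go left to H.
        At H: go left to G.
          G is a leaf — visit G.
        Visit H.
        At H: go right to E.
          E is a leaf — visit E.
      Visit D.
      At D: go right to K.
        At K: go left to V.
          V is a leaf — visit V.
        Visit K.
        At K: no right child.
    Visit L.
    At L: no right child.
  Visit Y.
  At Y: go right to U.
    At U: go left to Z.
      Z is a leaf — visit Z.
    Visit U.
    At U: go right to R.
      At R: go left to W.
        At W: no left child.
        Visit W.
        At W: go right to P.
          P is a leaf — visit P.
      Visit R.
      At R: go right to A.
        At A: no left child.
        Visit A.
        At A: go right to M.
          M is a leaf — visit M.
Full in-order sequence: S, G, H, E, D, V, K, L, Y, Z, U, W, P, R, A, M.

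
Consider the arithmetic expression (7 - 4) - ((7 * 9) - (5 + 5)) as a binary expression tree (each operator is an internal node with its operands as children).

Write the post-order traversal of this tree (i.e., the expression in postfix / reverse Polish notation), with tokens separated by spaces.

Post-order on an expression tree gives postfix notation: for each operator, emit left operand, right operand, then the operator.

7 4 - 7 9 * 5 5 + - -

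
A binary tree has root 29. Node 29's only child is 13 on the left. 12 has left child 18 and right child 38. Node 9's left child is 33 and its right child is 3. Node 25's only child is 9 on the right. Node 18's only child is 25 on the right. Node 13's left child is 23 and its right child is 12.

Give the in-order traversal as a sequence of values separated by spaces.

23 13 18 25 33 9 3 12 38 29

In-order visits the left subtree, then the node, then the right subtree.
At 29: go left to 13.
  At 13: go left to 23.
    23 is a leaf — visit 23.
  Visit 13.
  At 13: go right to 12.
    At 12: go left to 18.
      At 18: no left child.
      Visit 18.
      At 18: go right to 25.
        At 25: no left child.
        Visit 25.
        At 25: go right to 9.
          At 9: go left to 33.
            33 is a leaf — visit 33.
          Visit 9.
          At 9: go right to 3.
            3 is a leaf — visit 3.
    Visit 12.
    At 12: go right to 38.
      38 is a leaf — visit 38.
Visit 29.
At 29: no right child.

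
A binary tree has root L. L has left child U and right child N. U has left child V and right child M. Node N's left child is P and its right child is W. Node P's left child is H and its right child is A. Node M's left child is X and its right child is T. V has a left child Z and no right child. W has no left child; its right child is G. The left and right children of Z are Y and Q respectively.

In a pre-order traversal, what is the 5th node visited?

Pre-order visits the node, then its left subtree, then its right subtree.
Visit L.
At L: go left to U.
  Visit U.
  At U: go left to V.
    Visit V.
    At V: go left to Z.
      Visit Z.
      At Z: go left to Y.
        Y is a leaf — visit Y.
      At Z: go right to Q.
        Q is a leaf — visit Q.
    At V: no right child.
  At U: go right to M.
    Visit M.
    At M: go left to X.
      X is a leaf — visit X.
    At M: go right to T.
      T is a leaf — visit T.
At L: go right to N.
  Visit N.
  At N: go left to P.
    Visit P.
    At P: go left to H.
      H is a leaf — visit H.
    At P: go right to A.
      A is a leaf — visit A.
  At N: go right to W.
    Visit W.
    At W: no left child.
    At W: go right to G.
      G is a leaf — visit G.
Full pre-order sequence: L, U, V, Z, Y, Q, M, X, T, N, P, H, A, W, G.

Y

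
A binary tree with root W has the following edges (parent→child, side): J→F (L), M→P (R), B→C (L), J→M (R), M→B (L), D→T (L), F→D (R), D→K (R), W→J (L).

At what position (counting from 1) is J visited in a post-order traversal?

Post-order visits the left subtree, then the right subtree, then the node.
At W: go left to J.
  At J: go left to F.
    At F: no left child.
    At F: go right to D.
      At D: go left to T.
        T is a leaf — visit T.
      At D: go right to K.
        K is a leaf — visit K.
      Visit D.
    Visit F.
  At J: go right to M.
    At M: go left to B.
      At B: go left to C.
        C is a leaf — visit C.
      At B: no right child.
      Visit B.
    At M: go right to P.
      P is a leaf — visit P.
    Visit M.
  Visit J.
At W: no right child.
Visit W.
Full post-order sequence: T, K, D, F, C, B, P, M, J, W.

9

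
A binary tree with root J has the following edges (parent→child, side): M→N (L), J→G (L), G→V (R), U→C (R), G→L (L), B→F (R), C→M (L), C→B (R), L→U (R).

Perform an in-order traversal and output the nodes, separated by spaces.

L U N M C B F G V J

In-order visits the left subtree, then the node, then the right subtree.
At J: go left to G.
  At G: go left to L.
    At L: no left child.
    Visit L.
    At L: go right to U.
      At U: no left child.
      Visit U.
      At U: go right to C.
        At C: go left to M.
          At M: go left to N.
            N is a leaf — visit N.
          Visit M.
          At M: no right child.
        Visit C.
        At C: go right to B.
          At B: no left child.
          Visit B.
          At B: go right to F.
            F is a leaf — visit F.
  Visit G.
  At G: go right to V.
    V is a leaf — visit V.
Visit J.
At J: no right child.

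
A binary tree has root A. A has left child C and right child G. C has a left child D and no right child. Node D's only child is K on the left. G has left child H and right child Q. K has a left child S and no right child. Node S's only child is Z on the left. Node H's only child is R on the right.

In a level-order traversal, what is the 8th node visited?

R

Level-order visits nodes level by level from the root, left to right within each level.
Level 0: A
Level 1: C, G
Level 2: D, H, Q
Level 3: K, R
Level 4: S
Level 5: Z
Full level-order sequence: A, C, G, D, H, Q, K, R, S, Z.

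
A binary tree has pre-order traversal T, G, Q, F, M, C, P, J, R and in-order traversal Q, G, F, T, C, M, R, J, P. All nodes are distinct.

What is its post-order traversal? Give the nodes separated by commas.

The first element of pre-order is the root; it splits in-order into left and right subtrees.
Root T: left subtree has 3 nodes {Q, G, F}, right has 5 {C, M, R, J, P}.
  Root G: left subtree has 1 node {Q}, right has 1 {F}.
  Root M: left subtree has 1 node {C}, right has 3 {R, J, P}.
    Root P: left subtree has 2 nodes {R, J}, right has 0 { }.
      Root J: left subtree has 1 node {R}, right has 0 { }.

Q, F, G, C, R, J, P, M, T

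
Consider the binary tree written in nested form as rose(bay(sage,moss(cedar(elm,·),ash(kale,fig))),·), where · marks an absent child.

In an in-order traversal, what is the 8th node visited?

fig

In-order visits the left subtree, then the node, then the right subtree.
At rose: go left to bay.
  At bay: go left to sage.
    sage is a leaf — visit sage.
  Visit bay.
  At bay: go right to moss.
    At moss: go left to cedar.
      At cedar: go left to elm.
        elm is a leaf — visit elm.
      Visit cedar.
      At cedar: no right child.
    Visit moss.
    At moss: go right to ash.
      At ash: go left to kale.
        kale is a leaf — visit kale.
      Visit ash.
      At ash: go right to fig.
        fig is a leaf — visit fig.
Visit rose.
At rose: no right child.
Full in-order sequence: sage, bay, elm, cedar, moss, kale, ash, fig, rose.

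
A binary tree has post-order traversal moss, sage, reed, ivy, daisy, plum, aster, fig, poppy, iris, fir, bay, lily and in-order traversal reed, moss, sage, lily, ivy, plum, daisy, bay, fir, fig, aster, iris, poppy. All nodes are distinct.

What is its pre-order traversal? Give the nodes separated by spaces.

The last element of post-order is the root; it splits in-order into left and right subtrees.
Root lily: left subtree has 3 nodes {reed, moss, sage}, right has 9 {ivy, plum, daisy, bay, fir, fig, aster, iris, poppy}.
  Root reed: left subtree has 0 nodes { }, right has 2 {moss, sage}.
    Root sage: left subtree has 1 node {moss}, right has 0 { }.
  Root bay: left subtree has 3 nodes {ivy, plum, daisy}, right has 5 {fir, fig, aster, iris, poppy}.
    Root plum: left subtree has 1 node {ivy}, right has 1 {daisy}.
    Root fir: left subtree has 0 nodes { }, right has 4 {fig, aster, iris, poppy}.
      Root iris: left subtree has 2 nodes {fig, aster}, right has 1 {poppy}.
        Root fig: left subtree has 0 nodes { }, right has 1 {aster}.

lily reed sage moss bay plum ivy daisy fir iris fig aster poppy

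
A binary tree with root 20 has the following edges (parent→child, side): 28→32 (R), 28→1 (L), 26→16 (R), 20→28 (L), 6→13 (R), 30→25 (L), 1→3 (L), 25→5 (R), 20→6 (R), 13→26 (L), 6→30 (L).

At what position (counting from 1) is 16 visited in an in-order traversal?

In-order visits the left subtree, then the node, then the right subtree.
At 20: go left to 28.
  At 28: go left to 1.
    At 1: go left to 3.
      3 is a leaf — visit 3.
    Visit 1.
    At 1: no right child.
  Visit 28.
  At 28: go right to 32.
    32 is a leaf — visit 32.
Visit 20.
At 20: go right to 6.
  At 6: go left to 30.
    At 30: go left to 25.
      At 25: no left child.
      Visit 25.
      At 25: go right to 5.
        5 is a leaf — visit 5.
    Visit 30.
    At 30: no right child.
  Visit 6.
  At 6: go right to 13.
    At 13: go left to 26.
      At 26: no left child.
      Visit 26.
      At 26: go right to 16.
        16 is a leaf — visit 16.
    Visit 13.
    At 13: no right child.
Full in-order sequence: 3, 1, 28, 32, 20, 25, 5, 30, 6, 26, 16, 13.

11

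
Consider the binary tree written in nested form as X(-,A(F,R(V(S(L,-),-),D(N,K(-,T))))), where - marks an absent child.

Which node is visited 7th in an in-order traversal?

In-order visits the left subtree, then the node, then the right subtree.
At X: no left child.
Visit X.
At X: go right to A.
  At A: go left to F.
    F is a leaf — visit F.
  Visit A.
  At A: go right to R.
    At R: go left to V.
      At V: go left to S.
        At S: go left to L.
          L is a leaf — visit L.
        Visit S.
        At S: no right child.
      Visit V.
      At V: no right child.
    Visit R.
    At R: go right to D.
      At D: go left to N.
        N is a leaf — visit N.
      Visit D.
      At D: go right to K.
        At K: no left child.
        Visit K.
        At K: go right to T.
          T is a leaf — visit T.
Full in-order sequence: X, F, A, L, S, V, R, N, D, K, T.

R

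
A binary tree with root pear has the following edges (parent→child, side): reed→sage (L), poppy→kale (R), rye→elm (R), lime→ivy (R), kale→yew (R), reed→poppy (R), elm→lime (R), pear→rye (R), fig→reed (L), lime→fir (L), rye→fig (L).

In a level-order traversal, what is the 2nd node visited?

rye

Level-order visits nodes level by level from the root, left to right within each level.
Level 0: pear
Level 1: rye
Level 2: fig, elm
Level 3: reed, lime
Level 4: sage, poppy, fir, ivy
Level 5: kale
Level 6: yew
Full level-order sequence: pear, rye, fig, elm, reed, lime, sage, poppy, fir, ivy, kale, yew.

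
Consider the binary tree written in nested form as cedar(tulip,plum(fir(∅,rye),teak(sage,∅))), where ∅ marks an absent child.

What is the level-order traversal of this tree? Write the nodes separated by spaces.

Level-order visits nodes level by level from the root, left to right within each level.
Level 0: cedar
Level 1: tulip, plum
Level 2: fir, teak
Level 3: rye, sage

cedar tulip plum fir teak rye sage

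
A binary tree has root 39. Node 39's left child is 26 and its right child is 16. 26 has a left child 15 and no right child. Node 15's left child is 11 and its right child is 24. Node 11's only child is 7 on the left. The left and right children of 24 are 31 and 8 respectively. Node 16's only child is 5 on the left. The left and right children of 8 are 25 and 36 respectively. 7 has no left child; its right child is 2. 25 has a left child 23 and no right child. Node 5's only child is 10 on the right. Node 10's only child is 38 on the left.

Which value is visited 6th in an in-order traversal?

24

In-order visits the left subtree, then the node, then the right subtree.
At 39: go left to 26.
  At 26: go left to 15.
    At 15: go left to 11.
      At 11: go left to 7.
        At 7: no left child.
        Visit 7.
        At 7: go right to 2.
          2 is a leaf — visit 2.
      Visit 11.
      At 11: no right child.
    Visit 15.
    At 15: go right to 24.
      At 24: go left to 31.
        31 is a leaf — visit 31.
      Visit 24.
      At 24: go right to 8.
        At 8: go left to 25.
          At 25: go left to 23.
            23 is a leaf — visit 23.
          Visit 25.
          At 25: no right child.
        Visit 8.
        At 8: go right to 36.
          36 is a leaf — visit 36.
  Visit 26.
  At 26: no right child.
Visit 39.
At 39: go right to 16.
  At 16: go left to 5.
    At 5: no left child.
    Visit 5.
    At 5: go right to 10.
      At 10: go left to 38.
        38 is a leaf — visit 38.
      Visit 10.
      At 10: no right child.
  Visit 16.
  At 16: no right child.
Full in-order sequence: 7, 2, 11, 15, 31, 24, 23, 25, 8, 36, 26, 39, 5, 38, 10, 16.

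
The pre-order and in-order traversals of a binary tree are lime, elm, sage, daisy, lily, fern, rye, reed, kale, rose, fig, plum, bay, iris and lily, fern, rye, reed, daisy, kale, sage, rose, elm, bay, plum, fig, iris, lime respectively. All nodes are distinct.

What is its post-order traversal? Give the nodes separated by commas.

The first element of pre-order is the root; it splits in-order into left and right subtrees.
Root lime: left subtree has 13 nodes {lily, fern, rye, reed, daisy, kale, sage, rose, elm, bay, plum, fig, iris}, right has 0 { }.
  Root elm: left subtree has 8 nodes {lily, fern, rye, reed, daisy, kale, sage, rose}, right has 4 {bay, plum, fig, iris}.
    Root sage: left subtree has 6 nodes {lily, fern, rye, reed, daisy, kale}, right has 1 {rose}.
      Root daisy: left subtree has 4 nodes {lily, fern, rye, reed}, right has 1 {kale}.
        Root lily: left subtree has 0 nodes { }, right has 3 {fern, rye, reed}.
          Root fern: left subtree has 0 nodes { }, right has 2 {rye, reed}.
            Root rye: left subtree has 0 nodes { }, right has 1 {reed}.
    Root fig: left subtree has 2 nodes {bay, plum}, right has 1 {iris}.
      Root plum: left subtree has 1 node {bay}, right has 0 { }.

reed, rye, fern, lily, kale, daisy, rose, sage, bay, plum, iris, fig, elm, lime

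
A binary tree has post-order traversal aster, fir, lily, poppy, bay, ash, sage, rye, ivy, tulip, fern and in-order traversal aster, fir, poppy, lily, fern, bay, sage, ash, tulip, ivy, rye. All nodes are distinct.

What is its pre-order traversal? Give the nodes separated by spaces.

The last element of post-order is the root; it splits in-order into left and right subtrees.
Root fern: left subtree has 4 nodes {aster, fir, poppy, lily}, right has 6 {bay, sage, ash, tulip, ivy, rye}.
  Root poppy: left subtree has 2 nodes {aster, fir}, right has 1 {lily}.
    Root fir: left subtree has 1 node {aster}, right has 0 { }.
  Root tulip: left subtree has 3 nodes {bay, sage, ash}, right has 2 {ivy, rye}.
    Root sage: left subtree has 1 node {bay}, right has 1 {ash}.
    Root ivy: left subtree has 0 nodes { }, right has 1 {rye}.

fern poppy fir aster lily tulip sage bay ash ivy rye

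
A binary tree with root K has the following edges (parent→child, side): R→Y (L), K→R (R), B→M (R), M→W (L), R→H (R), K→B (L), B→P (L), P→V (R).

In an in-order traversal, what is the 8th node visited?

R

In-order visits the left subtree, then the node, then the right subtree.
At K: go left to B.
  At B: go left to P.
    At P: no left child.
    Visit P.
    At P: go right to V.
      V is a leaf — visit V.
  Visit B.
  At B: go right to M.
    At M: go left to W.
      W is a leaf — visit W.
    Visit M.
    At M: no right child.
Visit K.
At K: go right to R.
  At R: go left to Y.
    Y is a leaf — visit Y.
  Visit R.
  At R: go right to H.
    H is a leaf — visit H.
Full in-order sequence: P, V, B, W, M, K, Y, R, H.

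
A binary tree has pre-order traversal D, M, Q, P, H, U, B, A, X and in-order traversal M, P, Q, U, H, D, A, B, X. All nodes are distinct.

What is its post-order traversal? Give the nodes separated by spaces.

The first element of pre-order is the root; it splits in-order into left and right subtrees.
Root D: left subtree has 5 nodes {M, P, Q, U, H}, right has 3 {A, B, X}.
  Root M: left subtree has 0 nodes { }, right has 4 {P, Q, U, H}.
    Root Q: left subtree has 1 node {P}, right has 2 {U, H}.
      Root H: left subtree has 1 node {U}, right has 0 { }.
  Root B: left subtree has 1 node {A}, right has 1 {X}.

P U H Q M A X B D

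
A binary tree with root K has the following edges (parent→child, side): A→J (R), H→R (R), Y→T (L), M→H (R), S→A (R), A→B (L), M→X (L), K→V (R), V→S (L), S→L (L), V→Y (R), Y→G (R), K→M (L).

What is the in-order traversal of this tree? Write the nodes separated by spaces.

X M H R K L S B A J V T Y G

In-order visits the left subtree, then the node, then the right subtree.
At K: go left to M.
  At M: go left to X.
    X is a leaf — visit X.
  Visit M.
  At M: go right to H.
    At H: no left child.
    Visit H.
    At H: go right to R.
      R is a leaf — visit R.
Visit K.
At K: go right to V.
  At V: go left to S.
    At S: go left to L.
      L is a leaf — visit L.
    Visit S.
    At S: go right to A.
      At A: go left to B.
        B is a leaf — visit B.
      Visit A.
      At A: go right to J.
        J is a leaf — visit J.
  Visit V.
  At V: go right to Y.
    At Y: go left to T.
      T is a leaf — visit T.
    Visit Y.
    At Y: go right to G.
      G is a leaf — visit G.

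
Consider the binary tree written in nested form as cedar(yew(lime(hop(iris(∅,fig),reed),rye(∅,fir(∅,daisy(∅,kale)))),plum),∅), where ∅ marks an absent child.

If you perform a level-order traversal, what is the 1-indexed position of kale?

12

Level-order visits nodes level by level from the root, left to right within each level.
Level 0: cedar
Level 1: yew
Level 2: lime, plum
Level 3: hop, rye
Level 4: iris, reed, fir
Level 5: fig, daisy
Level 6: kale
Full level-order sequence: cedar, yew, lime, plum, hop, rye, iris, reed, fir, fig, daisy, kale.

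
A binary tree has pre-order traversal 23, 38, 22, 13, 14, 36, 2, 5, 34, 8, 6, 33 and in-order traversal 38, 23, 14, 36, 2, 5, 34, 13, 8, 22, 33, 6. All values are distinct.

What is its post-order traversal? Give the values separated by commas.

38, 34, 5, 2, 36, 14, 8, 13, 33, 6, 22, 23

The first element of pre-order is the root; it splits in-order into left and right subtrees.
Root 23: left subtree has 1 node {38}, right has 10 {14, 36, 2, 5, 34, 13, 8, 22, 33, 6}.
  Root 22: left subtree has 7 nodes {14, 36, 2, 5, 34, 13, 8}, right has 2 {33, 6}.
    Root 13: left subtree has 5 nodes {14, 36, 2, 5, 34}, right has 1 {8}.
      Root 14: left subtree has 0 nodes { }, right has 4 {36, 2, 5, 34}.
        Root 36: left subtree has 0 nodes { }, right has 3 {2, 5, 34}.
          Root 2: left subtree has 0 nodes { }, right has 2 {5, 34}.
            Root 5: left subtree has 0 nodes { }, right has 1 {34}.
    Root 6: left subtree has 1 node {33}, right has 0 { }.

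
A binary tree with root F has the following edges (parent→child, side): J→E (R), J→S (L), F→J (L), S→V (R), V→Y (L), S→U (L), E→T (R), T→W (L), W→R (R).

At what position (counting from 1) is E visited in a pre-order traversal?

7

Pre-order visits the node, then its left subtree, then its right subtree.
Visit F.
At F: go left to J.
  Visit J.
  At J: go left to S.
    Visit S.
    At S: go left to U.
      U is a leaf — visit U.
    At S: go right to V.
      Visit V.
      At V: go left to Y.
        Y is a leaf — visit Y.
      At V: no right child.
  At J: go right to E.
    Visit E.
    At E: no left child.
    At E: go right to T.
      Visit T.
      At T: go left to W.
        Visit W.
        At W: no left child.
        At W: go right to R.
          R is a leaf — visit R.
      At T: no right child.
At F: no right child.
Full pre-order sequence: F, J, S, U, V, Y, E, T, W, R.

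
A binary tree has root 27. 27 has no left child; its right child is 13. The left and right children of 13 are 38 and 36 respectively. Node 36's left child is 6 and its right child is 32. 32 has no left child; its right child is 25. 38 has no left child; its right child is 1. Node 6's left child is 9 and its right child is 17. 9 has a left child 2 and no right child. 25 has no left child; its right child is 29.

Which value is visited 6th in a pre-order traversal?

Pre-order visits the node, then its left subtree, then its right subtree.
Visit 27.
At 27: no left child.
At 27: go right to 13.
  Visit 13.
  At 13: go left to 38.
    Visit 38.
    At 38: no left child.
    At 38: go right to 1.
      1 is a leaf — visit 1.
  At 13: go right to 36.
    Visit 36.
    At 36: go left to 6.
      Visit 6.
      At 6: go left to 9.
        Visit 9.
        At 9: go left to 2.
          2 is a leaf — visit 2.
        At 9: no right child.
      At 6: go right to 17.
        17 is a leaf — visit 17.
    At 36: go right to 32.
      Visit 32.
      At 32: no left child.
      At 32: go right to 25.
        Visit 25.
        At 25: no left child.
        At 25: go right to 29.
          29 is a leaf — visit 29.
Full pre-order sequence: 27, 13, 38, 1, 36, 6, 9, 2, 17, 32, 25, 29.

6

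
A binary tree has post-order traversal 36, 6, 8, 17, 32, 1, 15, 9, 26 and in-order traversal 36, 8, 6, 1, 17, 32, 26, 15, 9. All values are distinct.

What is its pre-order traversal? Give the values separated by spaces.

The last element of post-order is the root; it splits in-order into left and right subtrees.
Root 26: left subtree has 6 nodes {36, 8, 6, 1, 17, 32}, right has 2 {15, 9}.
  Root 1: left subtree has 3 nodes {36, 8, 6}, right has 2 {17, 32}.
    Root 8: left subtree has 1 node {36}, right has 1 {6}.
    Root 32: left subtree has 1 node {17}, right has 0 { }.
  Root 9: left subtree has 1 node {15}, right has 0 { }.

26 1 8 36 6 32 17 9 15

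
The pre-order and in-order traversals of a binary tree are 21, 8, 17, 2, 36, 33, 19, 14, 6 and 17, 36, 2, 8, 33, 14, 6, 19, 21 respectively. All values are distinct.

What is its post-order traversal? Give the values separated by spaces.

The first element of pre-order is the root; it splits in-order into left and right subtrees.
Root 21: left subtree has 8 nodes {17, 36, 2, 8, 33, 14, 6, 19}, right has 0 { }.
  Root 8: left subtree has 3 nodes {17, 36, 2}, right has 4 {33, 14, 6, 19}.
    Root 17: left subtree has 0 nodes { }, right has 2 {36, 2}.
      Root 2: left subtree has 1 node {36}, right has 0 { }.
    Root 33: left subtree has 0 nodes { }, right has 3 {14, 6, 19}.
      Root 19: left subtree has 2 nodes {14, 6}, right has 0 { }.
        Root 14: left subtree has 0 nodes { }, right has 1 {6}.

36 2 17 6 14 19 33 8 21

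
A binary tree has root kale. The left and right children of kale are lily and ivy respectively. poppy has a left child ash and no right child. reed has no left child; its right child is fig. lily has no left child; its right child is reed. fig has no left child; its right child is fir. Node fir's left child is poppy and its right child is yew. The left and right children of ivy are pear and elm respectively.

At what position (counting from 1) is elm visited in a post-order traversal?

Post-order visits the left subtree, then the right subtree, then the node.
At kale: go left to lily.
  At lily: no left child.
  At lily: go right to reed.
    At reed: no left child.
    At reed: go right to fig.
      At fig: no left child.
      At fig: go right to fir.
        At fir: go left to poppy.
          At poppy: go left to ash.
            ash is a leaf — visit ash.
          At poppy: no right child.
          Visit poppy.
        At fir: go right to yew.
          yew is a leaf — visit yew.
        Visit fir.
      Visit fig.
    Visit reed.
  Visit lily.
At kale: go right to ivy.
  At ivy: go left to pear.
    pear is a leaf — visit pear.
  At ivy: go right to elm.
    elm is a leaf — visit elm.
  Visit ivy.
Visit kale.
Full post-order sequence: ash, poppy, yew, fir, fig, reed, lily, pear, elm, ivy, kale.

9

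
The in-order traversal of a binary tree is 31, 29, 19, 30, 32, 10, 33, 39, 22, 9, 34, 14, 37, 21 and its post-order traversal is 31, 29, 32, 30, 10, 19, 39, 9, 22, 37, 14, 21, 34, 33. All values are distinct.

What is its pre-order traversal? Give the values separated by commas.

33, 19, 29, 31, 10, 30, 32, 34, 22, 39, 9, 21, 14, 37

The last element of post-order is the root; it splits in-order into left and right subtrees.
Root 33: left subtree has 6 nodes {31, 29, 19, 30, 32, 10}, right has 7 {39, 22, 9, 34, 14, 37, 21}.
  Root 19: left subtree has 2 nodes {31, 29}, right has 3 {30, 32, 10}.
    Root 29: left subtree has 1 node {31}, right has 0 { }.
    Root 10: left subtree has 2 nodes {30, 32}, right has 0 { }.
      Root 30: left subtree has 0 nodes { }, right has 1 {32}.
  Root 34: left subtree has 3 nodes {39, 22, 9}, right has 3 {14, 37, 21}.
    Root 22: left subtree has 1 node {39}, right has 1 {9}.
    Root 21: left subtree has 2 nodes {14, 37}, right has 0 { }.
      Root 14: left subtree has 0 nodes { }, right has 1 {37}.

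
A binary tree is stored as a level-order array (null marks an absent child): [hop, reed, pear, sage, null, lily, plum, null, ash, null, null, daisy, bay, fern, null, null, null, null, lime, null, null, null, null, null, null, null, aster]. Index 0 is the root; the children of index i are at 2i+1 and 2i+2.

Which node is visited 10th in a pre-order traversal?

aster

Pre-order visits the node, then its left subtree, then its right subtree.
Visit hop.
At hop: go left to reed.
  Visit reed.
  At reed: go left to sage.
    Visit sage.
    At sage: no left child.
    At sage: go right to ash.
      Visit ash.
      At ash: no left child.
      At ash: go right to lime.
        lime is a leaf — visit lime.
  At reed: no right child.
At hop: go right to pear.
  Visit pear.
  At pear: go left to lily.
    Visit lily.
    At lily: go left to daisy.
      daisy is a leaf — visit daisy.
    At lily: go right to bay.
      Visit bay.
      At bay: no left child.
      At bay: go right to aster.
        aster is a leaf — visit aster.
  At pear: go right to plum.
    Visit plum.
    At plum: go left to fern.
      fern is a leaf — visit fern.
    At plum: no right child.
Full pre-order sequence: hop, reed, sage, ash, lime, pear, lily, daisy, bay, aster, plum, fern.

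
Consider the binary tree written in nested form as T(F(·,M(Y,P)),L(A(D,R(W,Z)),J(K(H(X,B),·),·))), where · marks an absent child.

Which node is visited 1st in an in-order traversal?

F

In-order visits the left subtree, then the node, then the right subtree.
At T: go left to F.
  At F: no left child.
  Visit F.
  At F: go right to M.
    At M: go left to Y.
      Y is a leaf — visit Y.
    Visit M.
    At M: go right to P.
      P is a leaf — visit P.
Visit T.
At T: go right to L.
  At L: go left to A.
    At A: go left to D.
      D is a leaf — visit D.
    Visit A.
    At A: go right to R.
      At R: go left to W.
        W is a leaf — visit W.
      Visit R.
      At R: go right to Z.
        Z is a leaf — visit Z.
  Visit L.
  At L: go right to J.
    At J: go left to K.
      At K: go left to H.
        At H: go left to X.
          X is a leaf — visit X.
        Visit H.
        At H: go right to B.
          B is a leaf — visit B.
      Visit K.
      At K: no right child.
    Visit J.
    At J: no right child.
Full in-order sequence: F, Y, M, P, T, D, A, W, R, Z, L, X, H, B, K, J.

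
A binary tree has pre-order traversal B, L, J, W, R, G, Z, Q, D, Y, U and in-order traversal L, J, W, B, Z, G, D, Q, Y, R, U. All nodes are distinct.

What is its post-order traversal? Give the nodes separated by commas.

The first element of pre-order is the root; it splits in-order into left and right subtrees.
Root B: left subtree has 3 nodes {L, J, W}, right has 7 {Z, G, D, Q, Y, R, U}.
  Root L: left subtree has 0 nodes { }, right has 2 {J, W}.
    Root J: left subtree has 0 nodes { }, right has 1 {W}.
  Root R: left subtree has 5 nodes {Z, G, D, Q, Y}, right has 1 {U}.
    Root G: left subtree has 1 node {Z}, right has 3 {D, Q, Y}.
      Root Q: left subtree has 1 node {D}, right has 1 {Y}.

W, J, L, Z, D, Y, Q, G, U, R, B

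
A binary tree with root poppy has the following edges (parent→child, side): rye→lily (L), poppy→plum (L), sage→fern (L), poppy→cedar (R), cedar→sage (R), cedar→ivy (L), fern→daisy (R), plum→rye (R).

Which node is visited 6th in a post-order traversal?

fern

Post-order visits the left subtree, then the right subtree, then the node.
At poppy: go left to plum.
  At plum: no left child.
  At plum: go right to rye.
    At rye: go left to lily.
      lily is a leaf — visit lily.
    At rye: no right child.
    Visit rye.
  Visit plum.
At poppy: go right to cedar.
  At cedar: go left to ivy.
    ivy is a leaf — visit ivy.
  At cedar: go right to sage.
    At sage: go left to fern.
      At fern: no left child.
      At fern: go right to daisy.
        daisy is a leaf — visit daisy.
      Visit fern.
    At sage: no right child.
    Visit sage.
  Visit cedar.
Visit poppy.
Full post-order sequence: lily, rye, plum, ivy, daisy, fern, sage, cedar, poppy.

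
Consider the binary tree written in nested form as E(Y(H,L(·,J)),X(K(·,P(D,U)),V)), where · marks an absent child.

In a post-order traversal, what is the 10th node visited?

X

Post-order visits the left subtree, then the right subtree, then the node.
At E: go left to Y.
  At Y: go left to H.
    H is a leaf — visit H.
  At Y: go right to L.
    At L: no left child.
    At L: go right to J.
      J is a leaf — visit J.
    Visit L.
  Visit Y.
At E: go right to X.
  At X: go left to K.
    At K: no left child.
    At K: go right to P.
      At P: go left to D.
        D is a leaf — visit D.
      At P: go right to U.
        U is a leaf — visit U.
      Visit P.
    Visit K.
  At X: go right to V.
    V is a leaf — visit V.
  Visit X.
Visit E.
Full post-order sequence: H, J, L, Y, D, U, P, K, V, X, E.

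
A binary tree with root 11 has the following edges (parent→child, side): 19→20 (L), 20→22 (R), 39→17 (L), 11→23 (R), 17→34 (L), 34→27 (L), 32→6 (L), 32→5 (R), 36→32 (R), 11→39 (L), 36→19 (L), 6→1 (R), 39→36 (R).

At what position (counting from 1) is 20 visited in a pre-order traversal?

Pre-order visits the node, then its left subtree, then its right subtree.
Visit 11.
At 11: go left to 39.
  Visit 39.
  At 39: go left to 17.
    Visit 17.
    At 17: go left to 34.
      Visit 34.
      At 34: go left to 27.
        27 is a leaf — visit 27.
      At 34: no right child.
    At 17: no right child.
  At 39: go right to 36.
    Visit 36.
    At 36: go left to 19.
      Visit 19.
      At 19: go left to 20.
        Visit 20.
        At 20: no left child.
        At 20: go right to 22.
          22 is a leaf — visit 22.
      At 19: no right child.
    At 36: go right to 32.
      Visit 32.
      At 32: go left to 6.
        Visit 6.
        At 6: no left child.
        At 6: go right to 1.
          1 is a leaf — visit 1.
      At 32: go right to 5.
        5 is a leaf — visit 5.
At 11: go right to 23.
  23 is a leaf — visit 23.
Full pre-order sequence: 11, 39, 17, 34, 27, 36, 19, 20, 22, 32, 6, 1, 5, 23.

8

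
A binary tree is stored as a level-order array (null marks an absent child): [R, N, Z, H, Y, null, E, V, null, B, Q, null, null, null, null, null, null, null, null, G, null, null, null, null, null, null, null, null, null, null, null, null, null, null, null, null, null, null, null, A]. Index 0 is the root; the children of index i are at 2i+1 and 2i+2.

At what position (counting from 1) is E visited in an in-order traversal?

11

In-order visits the left subtree, then the node, then the right subtree.
At R: go left to N.
  At N: go left to H.
    At H: go left to V.
      V is a leaf — visit V.
    Visit H.
    At H: no right child.
  Visit N.
  At N: go right to Y.
    At Y: go left to B.
      At B: go left to G.
        At G: go left to A.
          A is a leaf — visit A.
        Visit G.
        At G: no right child.
      Visit B.
      At B: no right child.
    Visit Y.
    At Y: go right to Q.
      Q is a leaf — visit Q.
Visit R.
At R: go right to Z.
  At Z: no left child.
  Visit Z.
  At Z: go right to E.
    E is a leaf — visit E.
Full in-order sequence: V, H, N, A, G, B, Y, Q, R, Z, E.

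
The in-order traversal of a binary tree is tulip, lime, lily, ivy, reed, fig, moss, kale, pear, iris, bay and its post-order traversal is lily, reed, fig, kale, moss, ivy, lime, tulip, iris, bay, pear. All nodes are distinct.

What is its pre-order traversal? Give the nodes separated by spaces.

pear tulip lime ivy lily moss fig reed kale bay iris

The last element of post-order is the root; it splits in-order into left and right subtrees.
Root pear: left subtree has 8 nodes {tulip, lime, lily, ivy, reed, fig, moss, kale}, right has 2 {iris, bay}.
  Root tulip: left subtree has 0 nodes { }, right has 7 {lime, lily, ivy, reed, fig, moss, kale}.
    Root lime: left subtree has 0 nodes { }, right has 6 {lily, ivy, reed, fig, moss, kale}.
      Root ivy: left subtree has 1 node {lily}, right has 4 {reed, fig, moss, kale}.
        Root moss: left subtree has 2 nodes {reed, fig}, right has 1 {kale}.
          Root fig: left subtree has 1 node {reed}, right has 0 { }.
  Root bay: left subtree has 1 node {iris}, right has 0 { }.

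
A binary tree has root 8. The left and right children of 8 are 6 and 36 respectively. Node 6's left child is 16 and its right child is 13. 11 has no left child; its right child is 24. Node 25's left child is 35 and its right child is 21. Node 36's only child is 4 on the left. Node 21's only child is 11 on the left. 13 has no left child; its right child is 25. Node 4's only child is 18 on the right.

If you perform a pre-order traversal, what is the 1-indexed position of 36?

Pre-order visits the node, then its left subtree, then its right subtree.
Visit 8.
At 8: go left to 6.
  Visit 6.
  At 6: go left to 16.
    16 is a leaf — visit 16.
  At 6: go right to 13.
    Visit 13.
    At 13: no left child.
    At 13: go right to 25.
      Visit 25.
      At 25: go left to 35.
        35 is a leaf — visit 35.
      At 25: go right to 21.
        Visit 21.
        At 21: go left to 11.
          Visit 11.
          At 11: no left child.
          At 11: go right to 24.
            24 is a leaf — visit 24.
        At 21: no right child.
At 8: go right to 36.
  Visit 36.
  At 36: go left to 4.
    Visit 4.
    At 4: no left child.
    At 4: go right to 18.
      18 is a leaf — visit 18.
  At 36: no right child.
Full pre-order sequence: 8, 6, 16, 13, 25, 35, 21, 11, 24, 36, 4, 18.

10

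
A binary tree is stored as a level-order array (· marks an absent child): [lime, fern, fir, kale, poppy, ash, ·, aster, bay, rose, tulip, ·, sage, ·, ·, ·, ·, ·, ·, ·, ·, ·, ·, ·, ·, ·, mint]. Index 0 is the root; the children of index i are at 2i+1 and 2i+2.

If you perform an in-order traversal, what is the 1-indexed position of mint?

In-order visits the left subtree, then the node, then the right subtree.
At lime: go left to fern.
  At fern: go left to kale.
    At kale: go left to aster.
      aster is a leaf — visit aster.
    Visit kale.
    At kale: go right to bay.
      bay is a leaf — visit bay.
  Visit fern.
  At fern: go right to poppy.
    At poppy: go left to rose.
      rose is a leaf — visit rose.
    Visit poppy.
    At poppy: go right to tulip.
      tulip is a leaf — visit tulip.
Visit lime.
At lime: go right to fir.
  At fir: go left to ash.
    At ash: no left child.
    Visit ash.
    At ash: go right to sage.
      At sage: no left child.
      Visit sage.
      At sage: go right to mint.
        mint is a leaf — visit mint.
  Visit fir.
  At fir: no right child.
Full in-order sequence: aster, kale, bay, fern, rose, poppy, tulip, lime, ash, sage, mint, fir.

11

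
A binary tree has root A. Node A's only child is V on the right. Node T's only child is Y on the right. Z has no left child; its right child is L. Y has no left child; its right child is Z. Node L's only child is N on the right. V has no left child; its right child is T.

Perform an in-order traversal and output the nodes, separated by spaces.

A V T Y Z L N

In-order visits the left subtree, then the node, then the right subtree.
At A: no left child.
Visit A.
At A: go right to V.
  At V: no left child.
  Visit V.
  At V: go right to T.
    At T: no left child.
    Visit T.
    At T: go right to Y.
      At Y: no left child.
      Visit Y.
      At Y: go right to Z.
        At Z: no left child.
        Visit Z.
        At Z: go right to L.
          At L: no left child.
          Visit L.
          At L: go right to N.
            N is a leaf — visit N.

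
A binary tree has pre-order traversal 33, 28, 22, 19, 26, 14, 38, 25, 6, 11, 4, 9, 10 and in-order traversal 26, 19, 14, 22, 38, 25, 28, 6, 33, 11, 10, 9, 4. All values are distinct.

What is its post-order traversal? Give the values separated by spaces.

The first element of pre-order is the root; it splits in-order into left and right subtrees.
Root 33: left subtree has 8 nodes {26, 19, 14, 22, 38, 25, 28, 6}, right has 4 {11, 10, 9, 4}.
  Root 28: left subtree has 6 nodes {26, 19, 14, 22, 38, 25}, right has 1 {6}.
    Root 22: left subtree has 3 nodes {26, 19, 14}, right has 2 {38, 25}.
      Root 19: left subtree has 1 node {26}, right has 1 {14}.
      Root 38: left subtree has 0 nodes { }, right has 1 {25}.
  Root 11: left subtree has 0 nodes { }, right has 3 {10, 9, 4}.
    Root 4: left subtree has 2 nodes {10, 9}, right has 0 { }.
      Root 9: left subtree has 1 node {10}, right has 0 { }.

26 14 19 25 38 22 6 28 10 9 4 11 33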